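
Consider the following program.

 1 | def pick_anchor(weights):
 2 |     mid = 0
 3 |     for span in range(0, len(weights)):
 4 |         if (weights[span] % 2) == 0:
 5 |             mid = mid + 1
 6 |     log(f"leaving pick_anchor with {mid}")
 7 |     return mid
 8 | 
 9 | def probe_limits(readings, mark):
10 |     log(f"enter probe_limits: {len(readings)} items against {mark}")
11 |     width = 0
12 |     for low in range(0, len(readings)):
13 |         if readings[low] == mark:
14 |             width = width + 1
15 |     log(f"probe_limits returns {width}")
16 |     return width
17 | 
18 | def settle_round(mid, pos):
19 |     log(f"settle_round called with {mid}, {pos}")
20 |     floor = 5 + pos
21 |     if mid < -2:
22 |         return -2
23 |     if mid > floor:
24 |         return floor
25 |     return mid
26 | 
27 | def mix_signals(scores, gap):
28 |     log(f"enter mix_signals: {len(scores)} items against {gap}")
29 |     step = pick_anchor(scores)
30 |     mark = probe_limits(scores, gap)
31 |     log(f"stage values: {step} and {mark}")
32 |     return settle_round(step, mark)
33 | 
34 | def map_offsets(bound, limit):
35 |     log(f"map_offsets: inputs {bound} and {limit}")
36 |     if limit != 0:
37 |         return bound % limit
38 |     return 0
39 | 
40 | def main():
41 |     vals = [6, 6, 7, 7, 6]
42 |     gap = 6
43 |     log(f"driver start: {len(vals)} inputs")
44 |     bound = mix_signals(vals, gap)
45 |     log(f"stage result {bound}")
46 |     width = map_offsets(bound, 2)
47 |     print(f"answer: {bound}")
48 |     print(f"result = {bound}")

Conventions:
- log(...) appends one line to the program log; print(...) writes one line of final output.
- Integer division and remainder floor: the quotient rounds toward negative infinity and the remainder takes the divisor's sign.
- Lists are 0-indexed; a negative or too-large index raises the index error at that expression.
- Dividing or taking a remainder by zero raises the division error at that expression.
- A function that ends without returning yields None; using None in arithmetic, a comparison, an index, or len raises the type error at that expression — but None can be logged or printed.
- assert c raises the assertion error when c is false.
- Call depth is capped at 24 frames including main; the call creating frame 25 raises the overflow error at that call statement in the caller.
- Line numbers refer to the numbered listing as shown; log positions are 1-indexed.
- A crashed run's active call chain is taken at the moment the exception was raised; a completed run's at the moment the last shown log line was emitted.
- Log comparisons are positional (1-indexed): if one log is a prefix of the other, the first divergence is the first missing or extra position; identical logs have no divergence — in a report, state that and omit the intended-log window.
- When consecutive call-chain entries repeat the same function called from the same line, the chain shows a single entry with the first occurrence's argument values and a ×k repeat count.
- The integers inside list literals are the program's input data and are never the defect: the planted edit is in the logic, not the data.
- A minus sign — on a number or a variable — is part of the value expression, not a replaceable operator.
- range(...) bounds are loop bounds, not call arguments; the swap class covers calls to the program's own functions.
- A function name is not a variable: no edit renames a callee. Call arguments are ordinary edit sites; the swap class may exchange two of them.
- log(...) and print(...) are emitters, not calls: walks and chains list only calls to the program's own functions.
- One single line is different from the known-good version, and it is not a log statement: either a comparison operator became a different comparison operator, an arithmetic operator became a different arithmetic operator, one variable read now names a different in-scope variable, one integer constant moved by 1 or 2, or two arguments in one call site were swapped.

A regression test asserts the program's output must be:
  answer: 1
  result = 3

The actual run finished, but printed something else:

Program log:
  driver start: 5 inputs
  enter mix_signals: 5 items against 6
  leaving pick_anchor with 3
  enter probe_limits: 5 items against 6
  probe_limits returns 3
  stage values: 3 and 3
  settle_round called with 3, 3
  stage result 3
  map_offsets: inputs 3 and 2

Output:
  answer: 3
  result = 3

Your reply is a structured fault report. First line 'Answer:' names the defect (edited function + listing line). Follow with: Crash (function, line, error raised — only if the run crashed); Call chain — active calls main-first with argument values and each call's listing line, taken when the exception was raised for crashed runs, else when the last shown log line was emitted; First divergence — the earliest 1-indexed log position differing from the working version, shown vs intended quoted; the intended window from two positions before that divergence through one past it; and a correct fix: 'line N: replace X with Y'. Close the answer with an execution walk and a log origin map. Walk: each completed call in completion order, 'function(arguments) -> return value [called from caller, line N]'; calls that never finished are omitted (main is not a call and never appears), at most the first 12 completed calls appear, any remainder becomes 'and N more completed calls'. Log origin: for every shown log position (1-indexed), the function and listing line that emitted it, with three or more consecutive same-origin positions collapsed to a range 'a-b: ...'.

Answer: the defect is in main at line 47.
Core observation: The logs agree in full; only the final output differs.
Call chain: main -> map_offsets(3, 2) (called at line 46).
First divergence: none — the logs agree in full.
Execution walk:
  pick_anchor([6, 6, 7, 7, 6]) -> 3  [called from mix_signals, line 29]
  probe_limits([6, 6, 7, 7, 6], 6) -> 3  [called from mix_signals, line 30]
  settle_round(3, 3) -> 3  [called from mix_signals, line 32]
  mix_signals([6, 6, 7, 7, 6], 6) -> 3  [called from main, line 44]
  map_offsets(3, 2) -> 1  [called from main, line 46]
Log origin:
  1: logged in main at line 43
  2: logged in mix_signals at line 28
  3: logged in pick_anchor at line 6
  4: logged in probe_limits at line 10
  5: logged in probe_limits at line 15
  6: logged in mix_signals at line 31
  7: logged in settle_round at line 19
  8: logged in main at line 45
  9: logged in map_offsets at line 35
A correct fix: line 47: replace `bound` with `width`.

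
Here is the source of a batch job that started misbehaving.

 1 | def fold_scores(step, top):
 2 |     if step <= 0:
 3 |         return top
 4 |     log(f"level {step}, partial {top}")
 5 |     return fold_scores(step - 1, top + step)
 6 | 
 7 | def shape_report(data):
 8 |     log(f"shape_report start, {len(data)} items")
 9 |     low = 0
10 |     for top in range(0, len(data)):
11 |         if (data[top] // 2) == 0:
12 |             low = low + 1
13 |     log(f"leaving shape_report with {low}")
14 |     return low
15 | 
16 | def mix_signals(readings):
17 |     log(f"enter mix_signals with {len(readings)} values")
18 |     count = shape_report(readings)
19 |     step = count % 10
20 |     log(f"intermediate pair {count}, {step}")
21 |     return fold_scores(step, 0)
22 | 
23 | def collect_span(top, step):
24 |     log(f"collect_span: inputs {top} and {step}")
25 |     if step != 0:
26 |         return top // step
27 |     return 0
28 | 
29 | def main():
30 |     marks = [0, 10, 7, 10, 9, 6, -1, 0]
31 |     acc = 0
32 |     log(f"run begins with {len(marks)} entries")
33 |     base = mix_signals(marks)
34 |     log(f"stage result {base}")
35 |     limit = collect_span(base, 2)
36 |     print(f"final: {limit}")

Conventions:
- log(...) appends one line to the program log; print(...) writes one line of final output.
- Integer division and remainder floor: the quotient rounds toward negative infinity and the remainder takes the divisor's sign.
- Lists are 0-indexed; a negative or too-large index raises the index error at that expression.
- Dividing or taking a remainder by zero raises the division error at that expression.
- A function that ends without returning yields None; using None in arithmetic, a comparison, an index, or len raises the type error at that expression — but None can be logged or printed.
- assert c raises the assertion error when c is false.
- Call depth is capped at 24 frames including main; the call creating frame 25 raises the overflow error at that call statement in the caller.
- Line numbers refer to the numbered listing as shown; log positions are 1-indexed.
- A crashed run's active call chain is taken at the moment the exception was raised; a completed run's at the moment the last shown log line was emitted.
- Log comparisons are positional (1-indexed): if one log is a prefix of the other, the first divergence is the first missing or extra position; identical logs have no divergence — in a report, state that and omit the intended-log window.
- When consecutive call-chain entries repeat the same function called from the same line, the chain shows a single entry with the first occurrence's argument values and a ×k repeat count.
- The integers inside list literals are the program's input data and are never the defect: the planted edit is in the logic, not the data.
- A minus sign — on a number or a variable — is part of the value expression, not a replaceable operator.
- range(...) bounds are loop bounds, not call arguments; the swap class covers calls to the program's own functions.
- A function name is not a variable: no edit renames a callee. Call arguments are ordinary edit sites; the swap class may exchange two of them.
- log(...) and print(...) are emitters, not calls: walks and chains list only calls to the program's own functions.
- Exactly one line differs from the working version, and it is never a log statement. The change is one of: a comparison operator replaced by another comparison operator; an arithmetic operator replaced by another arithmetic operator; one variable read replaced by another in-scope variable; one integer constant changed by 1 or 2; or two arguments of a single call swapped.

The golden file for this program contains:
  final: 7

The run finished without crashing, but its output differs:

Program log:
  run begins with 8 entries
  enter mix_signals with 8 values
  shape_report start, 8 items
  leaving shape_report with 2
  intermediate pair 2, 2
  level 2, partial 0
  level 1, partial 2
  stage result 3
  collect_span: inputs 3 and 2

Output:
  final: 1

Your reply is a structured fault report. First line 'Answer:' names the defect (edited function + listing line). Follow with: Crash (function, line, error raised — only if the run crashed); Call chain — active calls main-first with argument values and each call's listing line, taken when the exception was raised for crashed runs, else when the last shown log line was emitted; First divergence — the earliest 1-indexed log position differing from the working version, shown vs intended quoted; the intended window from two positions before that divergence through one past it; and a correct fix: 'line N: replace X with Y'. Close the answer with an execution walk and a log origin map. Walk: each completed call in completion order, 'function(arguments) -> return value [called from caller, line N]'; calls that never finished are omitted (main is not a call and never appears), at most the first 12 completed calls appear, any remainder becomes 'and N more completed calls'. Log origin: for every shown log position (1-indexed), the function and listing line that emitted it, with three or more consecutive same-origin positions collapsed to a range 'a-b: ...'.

Answer: the defect is in shape_report at line 11.
The tell: Everything matches until log position 4, which reads 'leaving shape_report with 2' in place of 'leaving shape_report with 5'.
Call chain: main -> collect_span(3, 2) (called at line 35).
First divergence: position 4; shown 'leaving shape_report with 2' vs intended 'leaving shape_report with 5'.
Intended log window:
  2: enter mix_signals with 8 values
  3: shape_report start, 8 items
  4: leaving shape_report with 5
  5: intermediate pair 5, 5
Execution walk:
  shape_report([0, 10, 7, 10, 9, 6, -1, 0]) -> 2  [called from mix_signals, line 18]
  fold_scores(0, 3) -> 3  [called from fold_scores, line 5]
  fold_scores(1, 2) -> 3  [called from fold_scores, line 5]
  fold_scores(2, 0) -> 3  [called from mix_signals, line 21]
  mix_signals([0, 10, 7, 10, 9, 6, -1, 0]) -> 3  [called from main, line 33]
  collect_span(3, 2) -> 1  [called from main, line 35]
Log origins:
  1: logged in main at line 32
  2: logged in mix_signals at line 17
  3: logged in shape_report at line 8
  4: logged in shape_report at line 13
  5: logged in mix_signals at line 20
  6: logged in fold_scores at line 4
  7: logged in fold_scores at line 4
  8: logged in main at line 34
  9: logged in collect_span at line 24
A correct fix: line 11: replace `//` with `%`.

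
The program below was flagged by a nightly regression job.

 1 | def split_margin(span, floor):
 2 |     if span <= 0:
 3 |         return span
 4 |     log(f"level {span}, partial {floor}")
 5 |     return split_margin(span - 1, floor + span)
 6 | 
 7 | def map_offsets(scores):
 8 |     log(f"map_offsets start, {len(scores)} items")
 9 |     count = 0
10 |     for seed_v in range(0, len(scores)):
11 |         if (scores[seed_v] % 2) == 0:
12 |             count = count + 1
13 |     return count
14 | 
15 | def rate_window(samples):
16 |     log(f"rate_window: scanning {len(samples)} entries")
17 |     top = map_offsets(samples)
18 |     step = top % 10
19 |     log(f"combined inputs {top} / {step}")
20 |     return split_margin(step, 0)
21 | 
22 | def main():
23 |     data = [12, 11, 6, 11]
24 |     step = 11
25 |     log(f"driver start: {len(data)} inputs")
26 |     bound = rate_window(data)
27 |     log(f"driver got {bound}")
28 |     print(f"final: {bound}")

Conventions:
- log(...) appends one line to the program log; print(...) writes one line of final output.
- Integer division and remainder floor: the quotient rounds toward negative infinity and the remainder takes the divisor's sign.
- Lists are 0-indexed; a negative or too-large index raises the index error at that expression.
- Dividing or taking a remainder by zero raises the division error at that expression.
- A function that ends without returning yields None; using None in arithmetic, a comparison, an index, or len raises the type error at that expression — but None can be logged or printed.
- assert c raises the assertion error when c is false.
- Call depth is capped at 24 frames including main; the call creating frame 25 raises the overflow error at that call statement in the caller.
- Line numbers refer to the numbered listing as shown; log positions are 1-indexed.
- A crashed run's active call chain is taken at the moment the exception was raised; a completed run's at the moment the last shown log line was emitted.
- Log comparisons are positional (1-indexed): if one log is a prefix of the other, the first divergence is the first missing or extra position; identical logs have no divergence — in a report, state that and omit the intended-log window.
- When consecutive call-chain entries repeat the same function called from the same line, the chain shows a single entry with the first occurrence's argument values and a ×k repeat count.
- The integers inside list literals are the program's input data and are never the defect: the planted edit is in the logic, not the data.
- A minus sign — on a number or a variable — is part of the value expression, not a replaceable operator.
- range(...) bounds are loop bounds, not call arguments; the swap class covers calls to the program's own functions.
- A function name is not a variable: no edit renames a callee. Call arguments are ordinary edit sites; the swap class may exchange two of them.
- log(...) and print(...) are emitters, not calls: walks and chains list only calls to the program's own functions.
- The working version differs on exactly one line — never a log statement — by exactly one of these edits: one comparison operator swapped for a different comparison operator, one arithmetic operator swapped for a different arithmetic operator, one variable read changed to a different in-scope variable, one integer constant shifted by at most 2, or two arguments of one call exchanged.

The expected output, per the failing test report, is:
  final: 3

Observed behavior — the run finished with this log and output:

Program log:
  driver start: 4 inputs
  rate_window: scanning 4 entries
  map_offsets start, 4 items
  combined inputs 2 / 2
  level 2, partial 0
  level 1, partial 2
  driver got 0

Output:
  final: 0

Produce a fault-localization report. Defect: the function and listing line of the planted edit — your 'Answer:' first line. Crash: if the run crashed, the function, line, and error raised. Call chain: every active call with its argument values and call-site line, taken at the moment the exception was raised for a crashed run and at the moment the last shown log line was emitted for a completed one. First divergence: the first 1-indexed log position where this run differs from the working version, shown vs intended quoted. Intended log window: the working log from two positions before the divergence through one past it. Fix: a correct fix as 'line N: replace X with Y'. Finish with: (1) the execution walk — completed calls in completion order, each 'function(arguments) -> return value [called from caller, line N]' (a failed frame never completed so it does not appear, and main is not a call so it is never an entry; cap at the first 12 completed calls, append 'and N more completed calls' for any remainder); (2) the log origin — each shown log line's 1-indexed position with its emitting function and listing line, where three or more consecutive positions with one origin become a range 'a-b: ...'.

Answer: the defect is in split_margin at line 3.
Key observation: The log first diverges at position 7: the faulty run prints 'driver got 0' where the working version prints 'driver got 3'.
Call chain: main.
First divergence: position 7 — shown 'driver got 0', intended 'driver got 3'.
Intended log window:
  5: level 2, partial 0
  6: level 1, partial 2
  7: driver got 3
Execution walk:
  map_offsets([12, 11, 6, 11]) -> 2  [called from rate_window, line 17]
  split_margin(0, 3) -> 0  [called from split_margin, line 5]
  split_margin(1, 2) -> 0  [called from split_margin, line 5]
  split_margin(2, 0) -> 0  [called from rate_window, line 20]
  rate_window([12, 11, 6, 11]) -> 0  [called from main, line 26]
Log line origins:
  1: from main, line 25
  2: from rate_window, line 16
  3: from map_offsets, line 8
  4: from rate_window, line 19
  5: from split_margin, line 4
  6: from split_margin, line 4
  7: from main, line 27
A correct fix: line 3: replace `span` with `floor`.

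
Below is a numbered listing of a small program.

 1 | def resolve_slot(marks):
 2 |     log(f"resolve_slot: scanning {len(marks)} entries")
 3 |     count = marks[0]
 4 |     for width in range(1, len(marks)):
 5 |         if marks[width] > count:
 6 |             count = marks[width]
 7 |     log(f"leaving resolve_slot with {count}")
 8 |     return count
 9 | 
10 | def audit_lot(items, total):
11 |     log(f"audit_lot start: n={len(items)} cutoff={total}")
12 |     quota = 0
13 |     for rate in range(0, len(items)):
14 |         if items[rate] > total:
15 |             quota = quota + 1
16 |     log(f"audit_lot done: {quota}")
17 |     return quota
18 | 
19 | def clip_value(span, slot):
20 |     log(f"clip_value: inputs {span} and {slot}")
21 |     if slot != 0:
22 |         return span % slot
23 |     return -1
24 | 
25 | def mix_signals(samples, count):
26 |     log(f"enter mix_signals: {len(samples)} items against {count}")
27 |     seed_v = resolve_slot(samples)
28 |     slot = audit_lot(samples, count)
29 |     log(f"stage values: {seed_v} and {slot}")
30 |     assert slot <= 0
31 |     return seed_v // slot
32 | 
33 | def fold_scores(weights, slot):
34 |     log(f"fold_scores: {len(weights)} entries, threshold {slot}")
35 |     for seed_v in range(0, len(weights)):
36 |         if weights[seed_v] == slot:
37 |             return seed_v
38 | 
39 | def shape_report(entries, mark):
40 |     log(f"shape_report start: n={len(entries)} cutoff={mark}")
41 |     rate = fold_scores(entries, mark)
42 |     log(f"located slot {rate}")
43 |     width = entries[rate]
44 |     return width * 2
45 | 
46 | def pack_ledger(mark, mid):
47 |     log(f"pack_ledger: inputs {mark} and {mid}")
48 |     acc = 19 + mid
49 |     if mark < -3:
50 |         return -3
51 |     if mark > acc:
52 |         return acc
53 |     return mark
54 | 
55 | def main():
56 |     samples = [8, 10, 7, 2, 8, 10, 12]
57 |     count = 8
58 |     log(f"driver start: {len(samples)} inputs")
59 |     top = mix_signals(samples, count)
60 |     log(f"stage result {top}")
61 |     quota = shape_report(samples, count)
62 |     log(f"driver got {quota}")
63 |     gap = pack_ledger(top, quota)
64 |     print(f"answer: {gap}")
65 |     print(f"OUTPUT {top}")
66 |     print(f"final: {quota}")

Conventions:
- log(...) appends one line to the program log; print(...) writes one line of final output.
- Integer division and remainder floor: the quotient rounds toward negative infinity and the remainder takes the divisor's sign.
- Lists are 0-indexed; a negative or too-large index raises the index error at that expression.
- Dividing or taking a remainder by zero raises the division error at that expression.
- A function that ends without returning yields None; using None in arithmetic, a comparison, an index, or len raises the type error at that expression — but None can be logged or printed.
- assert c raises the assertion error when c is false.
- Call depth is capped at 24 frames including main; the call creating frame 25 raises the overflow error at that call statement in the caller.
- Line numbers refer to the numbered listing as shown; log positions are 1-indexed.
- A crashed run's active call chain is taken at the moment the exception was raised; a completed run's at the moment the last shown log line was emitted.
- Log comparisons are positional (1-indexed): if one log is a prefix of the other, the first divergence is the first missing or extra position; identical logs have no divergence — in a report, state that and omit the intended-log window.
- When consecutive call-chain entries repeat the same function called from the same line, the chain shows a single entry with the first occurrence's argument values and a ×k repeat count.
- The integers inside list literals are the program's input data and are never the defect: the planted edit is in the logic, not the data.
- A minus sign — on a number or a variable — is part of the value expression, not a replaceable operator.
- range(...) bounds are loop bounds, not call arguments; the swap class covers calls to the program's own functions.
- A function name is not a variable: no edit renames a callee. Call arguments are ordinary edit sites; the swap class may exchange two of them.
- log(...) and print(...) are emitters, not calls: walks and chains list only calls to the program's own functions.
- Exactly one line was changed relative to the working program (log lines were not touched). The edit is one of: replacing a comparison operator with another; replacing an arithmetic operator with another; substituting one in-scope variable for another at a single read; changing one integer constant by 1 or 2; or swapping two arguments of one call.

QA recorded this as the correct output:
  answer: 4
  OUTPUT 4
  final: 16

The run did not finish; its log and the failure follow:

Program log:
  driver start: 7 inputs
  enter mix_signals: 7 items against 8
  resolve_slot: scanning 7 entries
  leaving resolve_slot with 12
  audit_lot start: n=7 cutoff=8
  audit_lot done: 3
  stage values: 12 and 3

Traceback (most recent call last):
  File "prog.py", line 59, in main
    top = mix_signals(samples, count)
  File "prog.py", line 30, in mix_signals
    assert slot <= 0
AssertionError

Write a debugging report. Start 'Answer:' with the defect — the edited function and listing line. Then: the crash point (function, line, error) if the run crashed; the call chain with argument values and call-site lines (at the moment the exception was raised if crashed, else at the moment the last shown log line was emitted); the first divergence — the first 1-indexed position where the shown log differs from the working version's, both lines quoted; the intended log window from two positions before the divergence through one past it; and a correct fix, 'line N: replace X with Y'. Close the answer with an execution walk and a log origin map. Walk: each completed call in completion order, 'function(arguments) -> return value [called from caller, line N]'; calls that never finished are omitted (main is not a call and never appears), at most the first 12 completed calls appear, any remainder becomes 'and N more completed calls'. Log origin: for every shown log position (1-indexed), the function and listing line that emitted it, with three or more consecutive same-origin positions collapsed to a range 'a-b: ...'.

Answer: the defect is in mix_signals at line 30.
The tell: After 7 matching log lines the faulty run goes silent, while the working version continues with 'stage result 4'.
Crash: mix_signals, line 30, AssertionError.
Call chain: main -> mix_signals([8, 10, 7, 2, 8, 10, 12], 8) (called at line 59).
First divergence: position 8 — the faulty run's log ends after 7 lines; the working version continues with 'stage result 4'.
Intended log window:
  6: audit_lot done: 3
  7: stage values: 12 and 3
  8: stage result 4
  9: shape_report start: n=7 cutoff=8
Execution walk:
  resolve_slot([8, 10, 7, 2, 8, 10, 12]) -> 12  [called from mix_signals, line 27]
  audit_lot([8, 10, 7, 2, 8, 10, 12], 8) -> 3  [called from mix_signals, line 28]
Log origin:
  1: logged in main at line 58
  2: logged in mix_signals at line 26
  3: logged in resolve_slot at line 2
  4: logged in resolve_slot at line 7
  5: logged in audit_lot at line 11
  6: logged in audit_lot at line 16
  7: logged in mix_signals at line 29
A correct fix: line 30: replace `<=` with `>`.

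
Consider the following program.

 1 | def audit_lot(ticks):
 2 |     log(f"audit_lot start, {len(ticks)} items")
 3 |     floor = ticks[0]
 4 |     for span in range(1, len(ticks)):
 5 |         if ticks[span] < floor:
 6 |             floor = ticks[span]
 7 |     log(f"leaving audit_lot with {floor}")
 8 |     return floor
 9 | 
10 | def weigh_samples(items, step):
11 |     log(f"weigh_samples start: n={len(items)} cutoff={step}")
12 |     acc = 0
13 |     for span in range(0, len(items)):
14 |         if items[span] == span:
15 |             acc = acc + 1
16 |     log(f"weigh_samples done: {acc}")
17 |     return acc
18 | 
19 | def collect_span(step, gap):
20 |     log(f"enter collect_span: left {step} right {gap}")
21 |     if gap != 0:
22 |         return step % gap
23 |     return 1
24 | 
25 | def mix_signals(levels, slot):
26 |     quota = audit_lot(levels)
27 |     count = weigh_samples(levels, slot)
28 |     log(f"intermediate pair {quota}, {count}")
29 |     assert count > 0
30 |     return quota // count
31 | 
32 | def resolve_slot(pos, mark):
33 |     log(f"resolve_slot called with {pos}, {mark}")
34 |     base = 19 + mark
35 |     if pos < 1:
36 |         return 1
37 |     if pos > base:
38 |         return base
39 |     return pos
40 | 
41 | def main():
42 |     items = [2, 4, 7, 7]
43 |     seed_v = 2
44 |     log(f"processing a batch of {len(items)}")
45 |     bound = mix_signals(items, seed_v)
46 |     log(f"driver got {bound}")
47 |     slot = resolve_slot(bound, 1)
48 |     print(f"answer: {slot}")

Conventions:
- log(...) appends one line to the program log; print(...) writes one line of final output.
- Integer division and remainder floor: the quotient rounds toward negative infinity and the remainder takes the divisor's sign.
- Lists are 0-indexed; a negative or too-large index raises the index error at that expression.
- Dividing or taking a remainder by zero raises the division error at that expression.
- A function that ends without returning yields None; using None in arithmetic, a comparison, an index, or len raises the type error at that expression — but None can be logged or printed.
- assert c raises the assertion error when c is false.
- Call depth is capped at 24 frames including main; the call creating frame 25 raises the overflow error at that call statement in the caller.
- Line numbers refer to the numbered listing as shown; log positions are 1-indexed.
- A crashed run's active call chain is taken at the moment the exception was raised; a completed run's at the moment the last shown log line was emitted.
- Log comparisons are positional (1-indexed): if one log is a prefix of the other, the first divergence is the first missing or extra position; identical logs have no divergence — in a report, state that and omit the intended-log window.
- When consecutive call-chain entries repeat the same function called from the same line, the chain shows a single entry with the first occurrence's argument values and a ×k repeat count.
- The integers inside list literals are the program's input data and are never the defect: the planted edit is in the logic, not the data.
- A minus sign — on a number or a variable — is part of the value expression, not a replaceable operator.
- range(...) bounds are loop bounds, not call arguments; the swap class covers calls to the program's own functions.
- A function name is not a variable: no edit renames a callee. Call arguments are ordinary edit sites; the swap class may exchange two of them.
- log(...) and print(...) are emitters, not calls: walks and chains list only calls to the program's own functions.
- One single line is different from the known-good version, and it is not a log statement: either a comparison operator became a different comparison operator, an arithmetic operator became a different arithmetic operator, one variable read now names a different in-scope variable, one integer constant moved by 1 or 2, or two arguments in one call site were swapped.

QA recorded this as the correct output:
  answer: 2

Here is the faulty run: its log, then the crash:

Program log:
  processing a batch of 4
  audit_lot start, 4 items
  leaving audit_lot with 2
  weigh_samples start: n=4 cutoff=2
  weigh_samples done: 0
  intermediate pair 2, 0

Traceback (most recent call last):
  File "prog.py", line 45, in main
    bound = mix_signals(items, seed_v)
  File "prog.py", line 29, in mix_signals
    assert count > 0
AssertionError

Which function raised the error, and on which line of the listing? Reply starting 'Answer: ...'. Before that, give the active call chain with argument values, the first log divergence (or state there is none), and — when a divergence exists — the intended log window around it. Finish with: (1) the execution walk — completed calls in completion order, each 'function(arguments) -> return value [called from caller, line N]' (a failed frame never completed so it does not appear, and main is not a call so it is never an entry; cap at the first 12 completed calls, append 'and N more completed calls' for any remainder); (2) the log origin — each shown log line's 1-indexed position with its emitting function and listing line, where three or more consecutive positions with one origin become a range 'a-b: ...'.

Answer: the error was raised in mix_signals, line 29.
The tell: Everything matches until log position 5, which reads 'weigh_samples done: 0' in place of 'weigh_samples done: 1'.
Call chain: main -> mix_signals([2, 4, 7, 7], 2) (called at line 45).
First divergence: position 5 — shown 'weigh_samples done: 0', intended 'weigh_samples done: 1'.
Intended log window:
  3: leaving audit_lot with 2
  4: weigh_samples start: n=4 cutoff=2
  5: weigh_samples done: 1
  6: intermediate pair 2, 1
Execution walk:
  audit_lot([2, 4, 7, 7]) -> 2  [called from mix_signals, line 26]
  weigh_samples([2, 4, 7, 7], 2) -> 0  [called from mix_signals, line 27]
Log origin:
  1: emitted by main (line 44)
  2: emitted by audit_lot (line 2)
  3: emitted by audit_lot (line 7)
  4: emitted by weigh_samples (line 11)
  5: emitted by weigh_samples (line 16)
  6: emitted by mix_signals (line 28)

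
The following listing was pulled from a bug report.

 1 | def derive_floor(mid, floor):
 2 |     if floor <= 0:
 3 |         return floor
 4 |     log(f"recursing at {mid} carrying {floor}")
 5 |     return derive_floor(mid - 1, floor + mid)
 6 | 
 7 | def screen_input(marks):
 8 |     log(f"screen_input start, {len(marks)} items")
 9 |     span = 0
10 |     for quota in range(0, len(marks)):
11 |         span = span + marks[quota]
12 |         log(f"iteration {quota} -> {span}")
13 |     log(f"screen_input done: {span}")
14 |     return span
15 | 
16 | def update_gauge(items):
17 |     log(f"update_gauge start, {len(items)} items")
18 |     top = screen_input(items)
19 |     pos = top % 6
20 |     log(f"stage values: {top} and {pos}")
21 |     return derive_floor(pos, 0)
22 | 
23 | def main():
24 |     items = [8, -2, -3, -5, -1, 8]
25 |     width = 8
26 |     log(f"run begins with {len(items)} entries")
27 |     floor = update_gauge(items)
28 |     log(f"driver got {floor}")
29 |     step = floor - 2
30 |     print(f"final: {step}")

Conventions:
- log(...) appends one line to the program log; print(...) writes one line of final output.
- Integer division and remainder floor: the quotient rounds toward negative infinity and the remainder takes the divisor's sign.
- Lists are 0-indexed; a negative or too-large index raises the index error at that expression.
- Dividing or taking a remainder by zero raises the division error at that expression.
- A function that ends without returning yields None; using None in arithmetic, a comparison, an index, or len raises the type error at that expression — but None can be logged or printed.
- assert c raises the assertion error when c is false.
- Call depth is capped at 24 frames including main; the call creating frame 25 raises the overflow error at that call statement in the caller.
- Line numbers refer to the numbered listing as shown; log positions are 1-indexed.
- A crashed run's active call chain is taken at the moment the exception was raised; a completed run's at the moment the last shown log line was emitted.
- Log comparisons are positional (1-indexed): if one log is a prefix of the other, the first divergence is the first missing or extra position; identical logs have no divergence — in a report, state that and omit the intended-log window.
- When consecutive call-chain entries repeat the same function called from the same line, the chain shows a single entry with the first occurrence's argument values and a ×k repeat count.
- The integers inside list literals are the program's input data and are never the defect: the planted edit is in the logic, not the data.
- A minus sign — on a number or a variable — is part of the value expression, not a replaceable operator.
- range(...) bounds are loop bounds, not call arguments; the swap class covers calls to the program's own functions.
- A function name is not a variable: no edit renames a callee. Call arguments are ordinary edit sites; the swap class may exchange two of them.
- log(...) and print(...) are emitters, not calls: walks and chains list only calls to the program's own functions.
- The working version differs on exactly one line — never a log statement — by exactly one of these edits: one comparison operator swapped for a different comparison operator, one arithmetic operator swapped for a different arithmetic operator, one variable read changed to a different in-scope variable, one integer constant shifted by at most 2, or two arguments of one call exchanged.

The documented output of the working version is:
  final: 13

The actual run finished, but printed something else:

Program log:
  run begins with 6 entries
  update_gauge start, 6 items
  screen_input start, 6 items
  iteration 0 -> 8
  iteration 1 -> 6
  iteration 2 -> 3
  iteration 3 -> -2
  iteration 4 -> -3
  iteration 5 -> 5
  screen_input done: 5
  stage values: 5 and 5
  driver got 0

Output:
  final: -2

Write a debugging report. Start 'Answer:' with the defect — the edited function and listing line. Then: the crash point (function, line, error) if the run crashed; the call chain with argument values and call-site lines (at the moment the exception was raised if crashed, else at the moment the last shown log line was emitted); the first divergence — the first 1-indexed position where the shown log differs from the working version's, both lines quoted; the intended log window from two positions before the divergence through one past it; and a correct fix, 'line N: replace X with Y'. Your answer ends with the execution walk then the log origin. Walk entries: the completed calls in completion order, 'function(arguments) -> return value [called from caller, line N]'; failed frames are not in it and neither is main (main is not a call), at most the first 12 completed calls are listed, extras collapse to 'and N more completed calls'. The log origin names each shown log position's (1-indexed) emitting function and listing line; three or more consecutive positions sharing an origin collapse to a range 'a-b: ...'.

Answer: the defect is in derive_floor at line 2.
Core observation: At log position 12 the runs split — shown 'driver got 0', but the working version logs 'recursing at 5 carrying 0'.
Call chain: main.
First divergence: position 12 — shown 'driver got 0', intended 'recursing at 5 carrying 0'.
Intended log window:
  10: screen_input done: 5
  11: stage values: 5 and 5
  12: recursing at 5 carrying 0
  13: recursing at 4 carrying 5
Execution walk:
  screen_input([8, -2, -3, -5, -1, 8]) -> 5  [called from update_gauge, line 18]
  derive_floor(5, 0) -> 0  [called from update_gauge, line 21]
  update_gauge([8, -2, -3, -5, -1, 8]) -> 0  [called from main, line 27]
Log origin:
  1: emitted by main (line 26)
  2: emitted by update_gauge (line 17)
  3: emitted by screen_input (line 8)
  4-9: emitted by screen_input (line 12)
  10: emitted by screen_input (line 13)
  11: emitted by update_gauge (line 20)
  12: emitted by main (line 28)
A correct fix: line 2: replace `floor` with `mid`.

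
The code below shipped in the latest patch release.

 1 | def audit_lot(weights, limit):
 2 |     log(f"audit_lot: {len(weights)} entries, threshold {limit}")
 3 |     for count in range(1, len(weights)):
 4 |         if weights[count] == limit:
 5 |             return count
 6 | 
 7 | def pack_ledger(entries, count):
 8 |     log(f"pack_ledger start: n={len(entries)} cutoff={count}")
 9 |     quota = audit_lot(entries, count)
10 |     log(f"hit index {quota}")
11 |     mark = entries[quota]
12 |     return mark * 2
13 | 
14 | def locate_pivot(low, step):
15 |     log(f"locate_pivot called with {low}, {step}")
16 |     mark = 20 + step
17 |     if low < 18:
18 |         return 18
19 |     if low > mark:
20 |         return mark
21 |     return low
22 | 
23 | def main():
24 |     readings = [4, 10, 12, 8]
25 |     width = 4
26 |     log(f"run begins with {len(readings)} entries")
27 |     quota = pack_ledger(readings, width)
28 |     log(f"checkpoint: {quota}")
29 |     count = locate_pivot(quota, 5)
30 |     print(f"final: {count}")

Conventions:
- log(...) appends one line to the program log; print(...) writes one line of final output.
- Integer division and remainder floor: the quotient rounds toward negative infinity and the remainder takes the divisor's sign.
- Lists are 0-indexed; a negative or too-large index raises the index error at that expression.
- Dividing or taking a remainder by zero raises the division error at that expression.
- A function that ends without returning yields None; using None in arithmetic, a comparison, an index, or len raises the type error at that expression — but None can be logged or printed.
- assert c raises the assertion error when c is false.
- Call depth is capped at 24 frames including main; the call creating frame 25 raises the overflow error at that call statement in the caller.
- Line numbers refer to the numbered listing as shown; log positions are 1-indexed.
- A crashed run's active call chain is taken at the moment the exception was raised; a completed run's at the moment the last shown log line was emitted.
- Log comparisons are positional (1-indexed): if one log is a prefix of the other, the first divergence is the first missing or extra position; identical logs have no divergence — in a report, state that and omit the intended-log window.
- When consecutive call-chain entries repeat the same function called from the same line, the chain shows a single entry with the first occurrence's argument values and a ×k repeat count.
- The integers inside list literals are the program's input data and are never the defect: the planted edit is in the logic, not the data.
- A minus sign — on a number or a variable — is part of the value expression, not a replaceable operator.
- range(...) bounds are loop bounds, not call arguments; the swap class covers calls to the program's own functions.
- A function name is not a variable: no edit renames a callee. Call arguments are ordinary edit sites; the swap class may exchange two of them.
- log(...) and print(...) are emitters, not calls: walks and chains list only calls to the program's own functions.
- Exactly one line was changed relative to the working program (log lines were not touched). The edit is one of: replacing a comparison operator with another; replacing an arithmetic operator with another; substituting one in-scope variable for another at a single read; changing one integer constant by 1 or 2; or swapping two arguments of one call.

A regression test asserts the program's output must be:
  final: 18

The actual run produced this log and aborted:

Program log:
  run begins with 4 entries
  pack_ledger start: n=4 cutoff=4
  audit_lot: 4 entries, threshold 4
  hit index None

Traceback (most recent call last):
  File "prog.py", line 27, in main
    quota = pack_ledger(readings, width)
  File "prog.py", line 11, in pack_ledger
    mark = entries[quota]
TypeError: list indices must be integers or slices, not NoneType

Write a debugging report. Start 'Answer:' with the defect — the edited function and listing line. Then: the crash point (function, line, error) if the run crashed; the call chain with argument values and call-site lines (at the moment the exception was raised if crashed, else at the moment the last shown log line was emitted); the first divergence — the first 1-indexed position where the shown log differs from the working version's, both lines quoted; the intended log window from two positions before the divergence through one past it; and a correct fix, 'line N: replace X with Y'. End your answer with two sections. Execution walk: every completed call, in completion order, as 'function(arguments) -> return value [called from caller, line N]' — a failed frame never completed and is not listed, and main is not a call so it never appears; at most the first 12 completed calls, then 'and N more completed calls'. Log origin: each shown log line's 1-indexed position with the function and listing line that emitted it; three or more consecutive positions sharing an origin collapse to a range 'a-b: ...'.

Answer: the defect is in audit_lot at line 3.
Key fact: The log first diverges at position 4: the faulty run prints 'hit index None' where the working version prints 'hit index 0'.
Crash: pack_ledger, line 11, TypeError.
Call chain: main -> pack_ledger([4, 10, 12, 8], 4) (called at line 27).
First divergence: position 4; shown 'hit index None' vs intended 'hit index 0'.
Intended log window:
  2: pack_ledger start: n=4 cutoff=4
  3: audit_lot: 4 entries, threshold 4
  4: hit index 0
  5: checkpoint: 8
Execution walk:
  audit_lot([4, 10, 12, 8], 4) -> None  [called from pack_ledger, line 9]
Origin of each log line:
  1: from main, line 26
  2: from pack_ledger, line 8
  3: from audit_lot, line 2
  4: from pack_ledger, line 10
A correct fix: line 3: replace `1` with `0`.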